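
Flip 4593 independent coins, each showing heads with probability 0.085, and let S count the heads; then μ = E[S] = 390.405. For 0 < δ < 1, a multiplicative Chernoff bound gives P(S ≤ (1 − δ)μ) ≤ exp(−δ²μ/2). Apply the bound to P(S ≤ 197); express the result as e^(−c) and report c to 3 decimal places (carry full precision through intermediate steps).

Write 197 = (1 − δ)μ, so δ = 1 − 197/390.405 = 0.4953958…
Then the exponent is δ²μ/2 = (μ − 197)²/(2μ) = 47.906013.

47.906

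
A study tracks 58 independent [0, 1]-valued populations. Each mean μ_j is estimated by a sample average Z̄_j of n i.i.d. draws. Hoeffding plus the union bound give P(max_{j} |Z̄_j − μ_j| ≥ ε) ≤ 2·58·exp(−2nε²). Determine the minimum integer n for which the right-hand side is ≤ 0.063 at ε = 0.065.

Need 2·58·exp(−2nε²) ≤ 0.063, i.e. exp(−2nε²) ≤ 0.063/116.
So 2nε² ≥ ln(116/0.063) = 7.518211.
Hence n ≥ 7.518211/(2·0.065²) = 889.729.
The smallest integer n is 890.

890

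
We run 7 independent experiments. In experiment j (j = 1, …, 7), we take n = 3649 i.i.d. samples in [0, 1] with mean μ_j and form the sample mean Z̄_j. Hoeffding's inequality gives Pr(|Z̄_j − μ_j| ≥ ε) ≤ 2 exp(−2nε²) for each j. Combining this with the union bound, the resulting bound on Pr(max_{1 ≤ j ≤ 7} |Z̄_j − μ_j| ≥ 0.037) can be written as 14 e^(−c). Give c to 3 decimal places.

9.991

Union bound over the 7 events: Pr(max_{1 ≤ j ≤ 7} |Z̄_j − μ_j| ≥ 0.037) ≤ 7·2·exp(−2nε²) = 14 exp(−2·3649·0.037²).
So c = 2·3649·0.037² = 9.9910.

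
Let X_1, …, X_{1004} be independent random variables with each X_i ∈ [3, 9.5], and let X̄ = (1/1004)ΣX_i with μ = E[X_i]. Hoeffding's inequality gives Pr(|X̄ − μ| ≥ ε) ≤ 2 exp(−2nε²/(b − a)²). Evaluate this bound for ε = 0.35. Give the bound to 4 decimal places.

Exponent: 2nε²/(b − a)² = 2·1004·0.35² / 6.5² = 5.82201.
Bound = 2·exp(−5.82201) = 0.00592.

0.0059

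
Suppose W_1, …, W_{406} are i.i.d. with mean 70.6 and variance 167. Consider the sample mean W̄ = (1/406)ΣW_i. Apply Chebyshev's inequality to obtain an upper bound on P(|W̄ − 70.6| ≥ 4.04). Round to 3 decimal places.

Var(W̄) = Var(W_i)/n = 167/406 = 0.41133.
Chebyshev: P(|W̄ − 70.6| ≥ 4.04) ≤ Var(W̄)/(4.04)² = 167/(406·4.04²) = 0.0252.

0.025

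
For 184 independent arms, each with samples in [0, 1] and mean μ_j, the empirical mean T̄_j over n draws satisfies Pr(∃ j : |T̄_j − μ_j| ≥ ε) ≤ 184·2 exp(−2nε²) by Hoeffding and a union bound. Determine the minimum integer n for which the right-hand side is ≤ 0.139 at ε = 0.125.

253

Need 2·184·exp(−2nε²) ≤ 0.139, i.e. exp(−2nε²) ≤ 0.139/368.
So 2nε² ≥ ln(368/0.139) = 7.881364.
Hence n ≥ 7.881364/(2·0.125²) = 252.204.
The smallest integer n is 253.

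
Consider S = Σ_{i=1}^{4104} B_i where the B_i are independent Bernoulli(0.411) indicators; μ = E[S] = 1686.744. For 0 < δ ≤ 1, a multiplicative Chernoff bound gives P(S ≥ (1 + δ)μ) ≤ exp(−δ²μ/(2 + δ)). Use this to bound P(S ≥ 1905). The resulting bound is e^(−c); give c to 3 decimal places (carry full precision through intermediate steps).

Write 1905 = (1 + δ)μ, so δ = 1905/1686.744 − 1 = 0.1293949…
Then the exponent is δ²μ/(2 + δ) = (1905 − μ)² / (μ·(2 + δ)) = 13.262549.

13.263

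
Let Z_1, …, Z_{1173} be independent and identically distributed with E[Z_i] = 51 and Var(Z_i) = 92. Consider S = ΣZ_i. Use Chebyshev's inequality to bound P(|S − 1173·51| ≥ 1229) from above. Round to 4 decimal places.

0.0714

Var(S) = n·Var(Z_i) = 1173·92 = 107916.
Chebyshev: P(|S − 1173·51| ≥ 1229) ≤ Var(S)/1229² = 107916/1510441 = 0.0714.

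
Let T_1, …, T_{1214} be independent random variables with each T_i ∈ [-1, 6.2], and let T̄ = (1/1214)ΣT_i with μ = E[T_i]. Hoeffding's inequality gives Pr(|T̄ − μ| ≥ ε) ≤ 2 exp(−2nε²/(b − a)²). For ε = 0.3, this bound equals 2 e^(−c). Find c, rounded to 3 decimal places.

4.215

c = 2nε²/(b − a)² = 2·1214·0.3² / 7.2² = 4.2153.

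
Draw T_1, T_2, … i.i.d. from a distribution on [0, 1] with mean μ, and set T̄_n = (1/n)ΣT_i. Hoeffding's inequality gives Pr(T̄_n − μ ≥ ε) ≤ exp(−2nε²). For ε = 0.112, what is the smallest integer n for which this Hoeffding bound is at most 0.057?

115

Require exp(−2nε²) ≤ 0.057, i.e. 2nε² ≥ ln(1/0.057) = 2.864704.
So n ≥ 2.864704 / (2·0.112²) = 114.186.
The smallest integer n is 115.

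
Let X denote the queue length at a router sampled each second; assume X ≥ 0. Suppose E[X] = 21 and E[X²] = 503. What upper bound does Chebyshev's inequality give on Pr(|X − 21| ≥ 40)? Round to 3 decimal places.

0.039

Var(X) = E[X²] − (E[X])² = 503 − 441 = 62.
Chebyshev's inequality: Pr(|X − μ| ≥ t) ≤ Var(X)/t² = 62/1600 = 0.0387.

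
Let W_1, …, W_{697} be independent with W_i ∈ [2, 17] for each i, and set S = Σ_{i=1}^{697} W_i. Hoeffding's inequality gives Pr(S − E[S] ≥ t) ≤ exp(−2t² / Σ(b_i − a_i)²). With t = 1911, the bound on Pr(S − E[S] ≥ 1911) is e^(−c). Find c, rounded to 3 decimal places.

46.573

Σ(b_i − a_i)² = 697·(15)² = 156825.
c = 2t²/156825 = 2·1911²/156825 = 46.5732.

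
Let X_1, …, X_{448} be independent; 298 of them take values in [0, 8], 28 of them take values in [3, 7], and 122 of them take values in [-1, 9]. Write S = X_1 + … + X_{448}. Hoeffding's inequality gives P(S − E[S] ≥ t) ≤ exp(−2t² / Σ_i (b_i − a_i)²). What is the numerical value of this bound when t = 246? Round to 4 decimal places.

Σ(b_i − a_i)² = 298·8² + 28·4² + 122·10² = 31720.
Exponent = 2·246² / 31720 = 3.81564.
Bound = exp(−3.81564) = 0.02202.

0.0220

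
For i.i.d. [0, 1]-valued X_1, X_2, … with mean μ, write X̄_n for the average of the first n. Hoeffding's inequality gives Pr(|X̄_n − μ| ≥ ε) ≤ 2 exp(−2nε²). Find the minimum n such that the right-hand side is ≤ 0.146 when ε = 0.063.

Require 2·exp(−2nε²) ≤ 0.146, i.e. 2nε² ≥ ln(2/0.146) = 2.617296.
So n ≥ 2.617296 / (2·0.063²) = 329.717.
The smallest integer n is 330.

330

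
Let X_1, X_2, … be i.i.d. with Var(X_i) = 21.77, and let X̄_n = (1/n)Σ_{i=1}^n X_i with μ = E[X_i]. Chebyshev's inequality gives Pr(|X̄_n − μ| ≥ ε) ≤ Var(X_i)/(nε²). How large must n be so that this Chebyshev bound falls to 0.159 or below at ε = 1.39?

Require 21.77/(n·1.39²) ≤ 0.159, i.e. n ≥ 21.77/(0.159·1.39²) = 70.865.
The smallest integer n is 71.

71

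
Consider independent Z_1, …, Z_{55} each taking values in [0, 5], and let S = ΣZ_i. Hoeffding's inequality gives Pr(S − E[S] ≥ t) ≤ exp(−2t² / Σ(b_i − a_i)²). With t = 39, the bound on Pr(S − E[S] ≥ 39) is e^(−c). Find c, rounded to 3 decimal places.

Σ(b_i − a_i)² = 55·(5)² = 1375.
c = 2t²/1375 = 2·39²/1375 = 2.2124.

2.212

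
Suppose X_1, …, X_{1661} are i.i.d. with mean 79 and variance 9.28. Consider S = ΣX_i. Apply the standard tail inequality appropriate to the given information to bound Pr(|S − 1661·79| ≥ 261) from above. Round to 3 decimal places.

With mean and variance of each term known, Chebyshev's inequality bounds the deviation of the sum (or sample mean).
Var(S) = n·Var(X_i) = 1661·9.28 = 15414.08.
Chebyshev: Pr(|S − 1661·79| ≥ 261) ≤ Var(S)/261² = 15414.08/68121 = 0.2263.

0.226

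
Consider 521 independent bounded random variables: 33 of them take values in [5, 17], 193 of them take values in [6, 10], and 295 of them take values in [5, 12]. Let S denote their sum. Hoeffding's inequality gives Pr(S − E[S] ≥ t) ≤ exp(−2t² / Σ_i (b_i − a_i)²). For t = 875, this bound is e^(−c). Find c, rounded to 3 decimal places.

68.681

Σ(b_i − a_i)² = 33·12² + 193·4² + 295·7² = 22295.
c = 2t² / 22295 = 2·875² / 22295 = 68.6813.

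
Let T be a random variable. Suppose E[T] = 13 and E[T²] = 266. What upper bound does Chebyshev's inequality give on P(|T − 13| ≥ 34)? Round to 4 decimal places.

Var(T) = E[T²] − (E[T])² = 266 − 169 = 97.
Chebyshev's inequality: P(|T − μ| ≥ t) ≤ Var(T)/t² = 97/1156 = 0.0839.

0.0839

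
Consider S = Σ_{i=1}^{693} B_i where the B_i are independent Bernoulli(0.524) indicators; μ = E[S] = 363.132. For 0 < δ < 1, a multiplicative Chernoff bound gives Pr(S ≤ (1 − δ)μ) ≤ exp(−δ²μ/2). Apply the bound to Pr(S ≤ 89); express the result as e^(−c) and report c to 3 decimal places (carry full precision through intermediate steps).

Write 89 = (1 − δ)μ, so δ = 1 − 89/363.132 = 0.7549101…
Then the exponent is δ²μ/2 = (μ − 89)²/(2μ) = 103.472502.

103.473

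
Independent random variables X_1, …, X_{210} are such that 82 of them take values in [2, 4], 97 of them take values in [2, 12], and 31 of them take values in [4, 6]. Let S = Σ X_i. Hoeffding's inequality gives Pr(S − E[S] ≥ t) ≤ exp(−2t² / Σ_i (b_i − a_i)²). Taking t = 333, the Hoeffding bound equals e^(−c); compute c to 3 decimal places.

21.846

Σ(b_i − a_i)² = 82·2² + 97·10² + 31·2² = 10152.
c = 2t² / 10152 = 2·333² / 10152 = 21.8457.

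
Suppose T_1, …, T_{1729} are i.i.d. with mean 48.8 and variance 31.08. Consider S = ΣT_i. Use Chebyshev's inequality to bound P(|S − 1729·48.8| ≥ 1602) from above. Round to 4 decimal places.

0.0209

Var(S) = n·Var(T_i) = 1729·31.08 = 53737.32.
Chebyshev: P(|S − 1729·48.8| ≥ 1602) ≤ Var(S)/1602² = 53737.32/2566404 = 0.0209.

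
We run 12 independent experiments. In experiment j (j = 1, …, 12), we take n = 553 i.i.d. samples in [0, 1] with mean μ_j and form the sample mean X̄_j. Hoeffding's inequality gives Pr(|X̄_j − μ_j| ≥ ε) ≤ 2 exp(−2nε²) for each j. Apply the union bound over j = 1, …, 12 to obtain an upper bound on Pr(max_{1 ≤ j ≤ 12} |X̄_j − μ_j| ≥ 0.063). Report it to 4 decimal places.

Per-experiment Hoeffding bound: 2·exp(−2·553·0.063²) = 2·exp(−4.38971) = 0.024809.
Union bound over 12 events: 12·0.024809 = 0.29770.

0.2977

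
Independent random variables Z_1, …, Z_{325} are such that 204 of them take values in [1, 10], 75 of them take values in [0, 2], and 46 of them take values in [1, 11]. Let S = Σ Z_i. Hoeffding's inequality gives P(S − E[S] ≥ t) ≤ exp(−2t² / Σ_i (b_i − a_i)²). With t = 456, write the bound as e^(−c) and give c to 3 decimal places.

Σ(b_i − a_i)² = 204·9² + 75·2² + 46·10² = 21424.
c = 2t² / 21424 = 2·456² / 21424 = 19.4115.

19.412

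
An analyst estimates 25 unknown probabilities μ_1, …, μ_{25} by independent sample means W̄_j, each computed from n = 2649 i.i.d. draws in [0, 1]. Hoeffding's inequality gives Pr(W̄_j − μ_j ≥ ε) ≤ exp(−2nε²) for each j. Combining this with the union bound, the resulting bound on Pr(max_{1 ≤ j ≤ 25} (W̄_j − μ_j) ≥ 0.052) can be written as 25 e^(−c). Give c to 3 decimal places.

14.326

Union bound over the 25 events: Pr(max_{1 ≤ j ≤ 25} (W̄_j − μ_j) ≥ 0.052) ≤ 25·exp(−2nε²) = 25 exp(−2·2649·0.052²).
So c = 2·2649·0.052² = 14.3258.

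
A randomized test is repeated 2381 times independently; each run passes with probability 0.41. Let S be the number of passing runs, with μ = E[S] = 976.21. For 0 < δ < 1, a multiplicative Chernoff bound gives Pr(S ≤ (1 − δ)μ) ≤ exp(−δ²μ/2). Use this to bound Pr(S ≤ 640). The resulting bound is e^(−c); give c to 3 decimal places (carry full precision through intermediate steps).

57.896

Write 640 = (1 − δ)μ, so δ = 1 − 640/976.21 = 0.3444034…
Then the exponent is δ²μ/2 = (μ − 640)²/(2μ) = 57.895926.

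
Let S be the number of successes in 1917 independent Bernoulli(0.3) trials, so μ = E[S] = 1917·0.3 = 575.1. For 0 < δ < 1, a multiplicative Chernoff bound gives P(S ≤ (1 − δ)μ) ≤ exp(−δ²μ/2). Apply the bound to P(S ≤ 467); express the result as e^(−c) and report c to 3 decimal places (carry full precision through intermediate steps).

Write 467 = (1 − δ)μ, so δ = 1 − 467/575.1 = 0.1879673…
Then the exponent is δ²μ/2 = (μ − 467)²/(2μ) = 10.159633.

10.160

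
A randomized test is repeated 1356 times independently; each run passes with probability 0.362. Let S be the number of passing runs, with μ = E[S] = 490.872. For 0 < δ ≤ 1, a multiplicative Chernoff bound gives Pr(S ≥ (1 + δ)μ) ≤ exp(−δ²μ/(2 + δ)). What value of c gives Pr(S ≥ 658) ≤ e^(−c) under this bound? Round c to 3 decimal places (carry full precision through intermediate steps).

24.312

Write 658 = (1 + δ)μ, so δ = 658/490.872 − 1 = 0.3404717…
Then the exponent is δ²μ/(2 + δ) = (658 − μ)² / (μ·(2 + δ)) = 24.312341.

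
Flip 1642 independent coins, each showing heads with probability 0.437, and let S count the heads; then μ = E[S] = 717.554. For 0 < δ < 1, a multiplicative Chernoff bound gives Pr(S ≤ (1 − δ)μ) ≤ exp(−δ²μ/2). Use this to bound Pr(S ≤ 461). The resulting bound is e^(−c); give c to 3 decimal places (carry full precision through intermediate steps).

45.864

Write 461 = (1 − δ)μ, so δ = 1 − 461/717.554 = 0.3575396…
Then the exponent is δ²μ/2 = (μ − 461)²/(2μ) = 45.864113.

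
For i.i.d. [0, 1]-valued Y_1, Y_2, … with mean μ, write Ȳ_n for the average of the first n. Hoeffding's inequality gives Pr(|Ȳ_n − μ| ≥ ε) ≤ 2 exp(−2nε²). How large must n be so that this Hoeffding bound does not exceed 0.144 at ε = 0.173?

44

Require 2·exp(−2nε²) ≤ 0.144, i.e. 2nε² ≥ ln(2/0.144) = 2.631089.
So n ≥ 2.631089 / (2·0.173²) = 43.956.
The smallest integer n is 44.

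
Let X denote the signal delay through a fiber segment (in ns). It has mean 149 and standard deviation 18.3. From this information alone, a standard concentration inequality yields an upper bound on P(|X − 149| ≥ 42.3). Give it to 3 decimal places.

0.187

Mean and variance are known, so Chebyshev's inequality applies.
Chebyshev: P(|X − μ| ≥ t) ≤ Var(X)/t².
Var(X) = σ² = 18.3² = 334.89.
Bound = 334.89 / 1789.29 = 0.1872.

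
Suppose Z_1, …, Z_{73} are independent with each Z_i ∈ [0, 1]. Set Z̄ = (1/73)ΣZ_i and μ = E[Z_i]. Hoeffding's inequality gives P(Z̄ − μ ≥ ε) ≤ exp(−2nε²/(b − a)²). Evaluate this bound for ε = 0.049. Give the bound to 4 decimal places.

Exponent: 2nε²/(b − a)² = 2·73·0.049² / 1² = 0.35055.
Bound = exp(−0.35055) = 0.70430.

0.7043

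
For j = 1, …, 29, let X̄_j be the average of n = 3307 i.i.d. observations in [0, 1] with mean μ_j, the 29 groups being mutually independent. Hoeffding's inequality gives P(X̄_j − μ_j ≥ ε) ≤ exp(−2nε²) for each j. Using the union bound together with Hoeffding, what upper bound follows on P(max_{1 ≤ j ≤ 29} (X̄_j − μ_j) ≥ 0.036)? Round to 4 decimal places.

Per-experiment Hoeffding bound: exp(−2·3307·0.036²) = exp(−8.57174) = 0.00018938.
Union bound over 29 events: 29·0.00018938 = 0.00549.

0.0055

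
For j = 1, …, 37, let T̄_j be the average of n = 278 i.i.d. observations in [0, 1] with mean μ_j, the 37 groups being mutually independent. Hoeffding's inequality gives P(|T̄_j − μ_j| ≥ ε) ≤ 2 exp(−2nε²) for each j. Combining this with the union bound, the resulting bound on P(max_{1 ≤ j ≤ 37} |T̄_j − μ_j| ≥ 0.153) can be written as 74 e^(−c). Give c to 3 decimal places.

Union bound over the 37 events: P(max_{1 ≤ j ≤ 37} |T̄_j − μ_j| ≥ 0.153) ≤ 37·2·exp(−2nε²) = 74 exp(−2·278·0.153²).
So c = 2·278·0.153² = 13.0154.

13.015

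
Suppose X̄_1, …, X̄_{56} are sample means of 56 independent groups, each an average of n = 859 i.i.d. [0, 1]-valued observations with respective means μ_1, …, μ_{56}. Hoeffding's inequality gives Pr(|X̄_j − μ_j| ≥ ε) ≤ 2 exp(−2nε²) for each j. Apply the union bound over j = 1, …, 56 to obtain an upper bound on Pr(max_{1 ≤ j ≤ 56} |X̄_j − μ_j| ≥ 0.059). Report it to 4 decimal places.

Per-experiment Hoeffding bound: 2·exp(−2·859·0.059²) = 2·exp(−5.98036) = 0.0050558.
Union bound over 56 events: 56·0.0050558 = 0.28313.

0.2831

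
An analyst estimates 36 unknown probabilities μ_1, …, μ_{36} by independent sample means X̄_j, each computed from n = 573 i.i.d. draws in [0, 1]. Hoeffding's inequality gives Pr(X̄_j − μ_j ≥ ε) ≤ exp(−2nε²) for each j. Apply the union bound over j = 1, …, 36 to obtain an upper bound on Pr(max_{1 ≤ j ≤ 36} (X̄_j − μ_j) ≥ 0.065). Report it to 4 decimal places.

0.2841

Per-experiment Hoeffding bound: exp(−2·573·0.065²) = exp(−4.84185) = 0.0078924.
Union bound over 36 events: 36·0.0078924 = 0.28413.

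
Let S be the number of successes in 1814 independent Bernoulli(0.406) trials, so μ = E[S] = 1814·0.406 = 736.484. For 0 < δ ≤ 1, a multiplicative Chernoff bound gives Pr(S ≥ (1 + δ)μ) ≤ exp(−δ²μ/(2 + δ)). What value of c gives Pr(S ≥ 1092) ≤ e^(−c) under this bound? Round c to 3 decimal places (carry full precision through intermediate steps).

69.124

Write 1092 = (1 + δ)μ, so δ = 1092/736.484 − 1 = 0.4827206…
Then the exponent is δ²μ/(2 + δ) = (1092 − μ)² / (μ·(2 + δ)) = 69.123726.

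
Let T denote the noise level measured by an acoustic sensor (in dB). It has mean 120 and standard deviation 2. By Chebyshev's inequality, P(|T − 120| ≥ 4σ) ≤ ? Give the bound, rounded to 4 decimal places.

Chebyshev: P(|T − μ| ≥ t) ≤ Var(T)/t².
Var(T) = σ² = 2² = 4.
t = 4·2 = 8.
Bound = 4 / 64 = 0.0625.

0.0625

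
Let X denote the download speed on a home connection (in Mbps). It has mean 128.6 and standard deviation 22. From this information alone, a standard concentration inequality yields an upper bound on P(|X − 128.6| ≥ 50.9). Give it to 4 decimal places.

0.1868

Mean and variance are known, so Chebyshev's inequality applies.
Chebyshev: P(|X − μ| ≥ t) ≤ Var(X)/t².
Var(X) = σ² = 22² = 484.
Bound = 484 / 2590.81 = 0.1868.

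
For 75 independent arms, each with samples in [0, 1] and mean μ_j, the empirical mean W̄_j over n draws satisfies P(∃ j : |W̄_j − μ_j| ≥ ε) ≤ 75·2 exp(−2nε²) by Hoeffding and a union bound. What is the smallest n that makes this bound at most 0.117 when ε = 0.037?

2614

Need 2·75·exp(−2nε²) ≤ 0.117, i.e. exp(−2nε²) ≤ 0.117/150.
So 2nε² ≥ ln(150/0.117) = 7.156217.
Hence n ≥ 7.156217/(2·0.037²) = 2613.666.
The smallest integer n is 2614.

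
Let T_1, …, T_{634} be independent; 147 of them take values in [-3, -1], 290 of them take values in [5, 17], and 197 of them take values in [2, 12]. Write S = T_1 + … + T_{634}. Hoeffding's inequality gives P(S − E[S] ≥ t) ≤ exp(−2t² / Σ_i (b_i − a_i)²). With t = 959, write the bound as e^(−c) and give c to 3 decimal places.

Σ(b_i − a_i)² = 147·2² + 290·12² + 197·10² = 62048.
c = 2t² / 62048 = 2·959² / 62048 = 29.6442.

29.644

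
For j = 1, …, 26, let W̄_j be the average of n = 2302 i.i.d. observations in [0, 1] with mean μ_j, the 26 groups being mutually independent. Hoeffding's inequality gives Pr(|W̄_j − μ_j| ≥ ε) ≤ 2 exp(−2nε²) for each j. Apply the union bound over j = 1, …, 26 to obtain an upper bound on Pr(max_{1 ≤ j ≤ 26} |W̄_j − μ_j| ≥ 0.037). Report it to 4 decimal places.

Per-experiment Hoeffding bound: 2·exp(−2·2302·0.037²) = 2·exp(−6.30288) = 0.0036621.
Union bound over 26 events: 26·0.0036621 = 0.09521.

0.0952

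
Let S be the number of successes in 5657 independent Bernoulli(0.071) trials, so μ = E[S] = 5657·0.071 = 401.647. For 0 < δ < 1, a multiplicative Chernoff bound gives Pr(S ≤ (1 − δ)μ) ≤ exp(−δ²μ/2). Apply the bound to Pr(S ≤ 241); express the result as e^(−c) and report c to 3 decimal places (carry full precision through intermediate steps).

Write 241 = (1 − δ)μ, so δ = 1 − 241/401.647 = 0.3999706…
Then the exponent is δ²μ/2 = (μ − 241)²/(2μ) = 32.127040.

32.127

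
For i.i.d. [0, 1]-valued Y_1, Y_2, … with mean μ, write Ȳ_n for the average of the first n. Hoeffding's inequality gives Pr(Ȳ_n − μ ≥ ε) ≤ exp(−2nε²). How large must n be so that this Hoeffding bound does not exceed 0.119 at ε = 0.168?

38

Require exp(−2nε²) ≤ 0.119, i.e. 2nε² ≥ ln(1/0.119) = 2.128632.
So n ≥ 2.128632 / (2·0.168²) = 37.710.
The smallest integer n is 38.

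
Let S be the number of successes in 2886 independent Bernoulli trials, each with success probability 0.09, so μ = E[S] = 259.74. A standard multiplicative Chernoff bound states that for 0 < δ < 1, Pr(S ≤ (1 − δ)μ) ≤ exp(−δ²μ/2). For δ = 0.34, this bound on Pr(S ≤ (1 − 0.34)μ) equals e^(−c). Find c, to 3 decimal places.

15.013

c = δ²μ/2 = 0.34²·259.74/2 = 15.0130.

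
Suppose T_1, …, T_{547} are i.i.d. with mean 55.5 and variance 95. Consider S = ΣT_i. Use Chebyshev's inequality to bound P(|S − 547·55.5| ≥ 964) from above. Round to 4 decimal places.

Var(S) = n·Var(T_i) = 547·95 = 51965.
Chebyshev: P(|S − 547·55.5| ≥ 964) ≤ Var(S)/964² = 51965/929296 = 0.0559.

0.0559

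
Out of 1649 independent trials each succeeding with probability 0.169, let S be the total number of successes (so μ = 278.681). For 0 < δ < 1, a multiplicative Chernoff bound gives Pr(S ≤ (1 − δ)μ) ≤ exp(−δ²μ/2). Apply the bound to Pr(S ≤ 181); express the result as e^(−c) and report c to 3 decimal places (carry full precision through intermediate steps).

Write 181 = (1 − δ)μ, so δ = 1 − 181/278.681 = 0.3505119…
Then the exponent is δ²μ/2 = (μ − 181)²/(2μ) = 17.119175.

17.119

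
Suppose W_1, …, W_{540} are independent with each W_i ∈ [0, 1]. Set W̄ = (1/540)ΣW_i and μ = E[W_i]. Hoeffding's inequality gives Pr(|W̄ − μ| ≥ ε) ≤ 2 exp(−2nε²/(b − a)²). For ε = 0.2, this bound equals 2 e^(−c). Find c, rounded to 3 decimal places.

c = 2nε²/(b − a)² = 2·540·0.2² / 1² = 43.2000.

43.200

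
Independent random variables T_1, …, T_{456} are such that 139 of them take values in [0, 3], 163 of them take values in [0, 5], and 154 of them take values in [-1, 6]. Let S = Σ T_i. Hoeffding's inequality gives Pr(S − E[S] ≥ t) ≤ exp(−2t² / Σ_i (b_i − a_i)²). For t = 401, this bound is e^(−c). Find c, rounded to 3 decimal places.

Σ(b_i − a_i)² = 139·3² + 163·5² + 154·7² = 12872.
c = 2t² / 12872 = 2·401² / 12872 = 24.9846.

24.985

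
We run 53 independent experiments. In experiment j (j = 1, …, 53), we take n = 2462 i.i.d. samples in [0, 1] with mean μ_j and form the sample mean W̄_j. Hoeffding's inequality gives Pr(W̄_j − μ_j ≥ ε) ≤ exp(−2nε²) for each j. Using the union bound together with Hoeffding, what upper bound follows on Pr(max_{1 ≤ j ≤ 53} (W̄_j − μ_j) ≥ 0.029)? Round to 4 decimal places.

0.8430

Per-experiment Hoeffding bound: exp(−2·2462·0.029²) = exp(−4.14108) = 0.015906.
Union bound over 53 events: 53·0.015906 = 0.84300.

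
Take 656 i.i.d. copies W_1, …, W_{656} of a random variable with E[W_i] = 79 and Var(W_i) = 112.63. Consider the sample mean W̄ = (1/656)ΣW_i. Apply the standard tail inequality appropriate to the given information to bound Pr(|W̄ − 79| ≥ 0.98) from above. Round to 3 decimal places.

0.179

With mean and variance of each term known, Chebyshev's inequality bounds the deviation of the sum (or sample mean).
Var(W̄) = Var(W_i)/n = 112.63/656 = 0.17169.
Chebyshev: Pr(|W̄ − 79| ≥ 0.98) ≤ Var(W̄)/(0.98)² = 112.63/(656·0.98²) = 0.1788.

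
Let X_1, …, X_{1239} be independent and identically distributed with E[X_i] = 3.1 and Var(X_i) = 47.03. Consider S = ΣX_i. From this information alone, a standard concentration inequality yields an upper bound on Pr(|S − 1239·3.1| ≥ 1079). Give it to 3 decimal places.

0.050

With mean and variance of each term known, Chebyshev's inequality bounds the deviation of the sum (or sample mean).
Var(S) = n·Var(X_i) = 1239·47.03 = 58270.17.
Chebyshev: Pr(|S − 1239·3.1| ≥ 1079) ≤ Var(S)/1079² = 58270.17/1164241 = 0.0500.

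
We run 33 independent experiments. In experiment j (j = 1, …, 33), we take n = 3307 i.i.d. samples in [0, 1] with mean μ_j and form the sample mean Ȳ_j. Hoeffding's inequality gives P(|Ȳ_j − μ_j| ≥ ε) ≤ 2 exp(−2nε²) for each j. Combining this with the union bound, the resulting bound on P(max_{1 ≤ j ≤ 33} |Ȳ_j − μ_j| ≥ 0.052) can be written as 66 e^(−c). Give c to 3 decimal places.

17.884

Union bound over the 33 events: P(max_{1 ≤ j ≤ 33} |Ȳ_j − μ_j| ≥ 0.052) ≤ 33·2·exp(−2nε²) = 66 exp(−2·3307·0.052²).
So c = 2·3307·0.052² = 17.8843.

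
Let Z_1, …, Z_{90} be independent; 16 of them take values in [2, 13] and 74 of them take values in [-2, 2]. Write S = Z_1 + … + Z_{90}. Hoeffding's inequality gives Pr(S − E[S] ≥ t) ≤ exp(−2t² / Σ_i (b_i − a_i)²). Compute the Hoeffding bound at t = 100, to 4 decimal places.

Σ(b_i − a_i)² = 16·11² + 74·4² = 3120.
Exponent = 2·100² / 3120 = 6.41026.
Bound = exp(−6.41026) = 0.00164.

0.0016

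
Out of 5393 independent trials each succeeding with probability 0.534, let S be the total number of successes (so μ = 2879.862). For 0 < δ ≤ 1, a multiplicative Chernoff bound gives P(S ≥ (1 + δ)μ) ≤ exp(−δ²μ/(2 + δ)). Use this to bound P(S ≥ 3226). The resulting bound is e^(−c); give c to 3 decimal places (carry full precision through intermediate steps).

19.622

Write 3226 = (1 + δ)μ, so δ = 3226/2879.862 − 1 = 0.1201926…
Then the exponent is δ²μ/(2 + δ) = (3226 − μ)² / (μ·(2 + δ)) = 19.622375.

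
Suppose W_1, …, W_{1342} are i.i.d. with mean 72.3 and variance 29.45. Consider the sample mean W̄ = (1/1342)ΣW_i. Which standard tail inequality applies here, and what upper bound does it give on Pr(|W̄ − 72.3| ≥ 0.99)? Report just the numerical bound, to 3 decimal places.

0.022

With mean and variance of each term known, Chebyshev's inequality bounds the deviation of the sum (or sample mean).
Var(W̄) = Var(W_i)/n = 29.45/1342 = 0.021945.
Chebyshev: Pr(|W̄ − 72.3| ≥ 0.99) ≤ Var(W̄)/(0.99)² = 29.45/(1342·0.99²) = 0.0224.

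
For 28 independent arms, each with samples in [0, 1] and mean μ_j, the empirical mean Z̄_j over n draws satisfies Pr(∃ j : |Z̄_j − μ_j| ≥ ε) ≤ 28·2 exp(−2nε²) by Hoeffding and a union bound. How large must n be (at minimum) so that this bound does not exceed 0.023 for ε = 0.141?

197

Need 2·28·exp(−2nε²) ≤ 0.023, i.e. exp(−2nε²) ≤ 0.023/56.
So 2nε² ≥ ln(56/0.023) = 7.797613.
Hence n ≥ 7.797613/(2·0.141²) = 196.107.
The smallest integer n is 197.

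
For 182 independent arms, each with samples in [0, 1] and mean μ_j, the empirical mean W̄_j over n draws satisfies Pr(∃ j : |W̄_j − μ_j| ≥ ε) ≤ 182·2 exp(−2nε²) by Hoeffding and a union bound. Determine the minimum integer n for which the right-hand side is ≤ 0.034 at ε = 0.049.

Need 2·182·exp(−2nε²) ≤ 0.034, i.e. exp(−2nε²) ≤ 0.034/364.
So 2nε² ≥ ln(364/0.034) = 9.278549.
Hence n ≥ 9.278549/(2·0.049²) = 1932.226.
The smallest integer n is 1933.

1933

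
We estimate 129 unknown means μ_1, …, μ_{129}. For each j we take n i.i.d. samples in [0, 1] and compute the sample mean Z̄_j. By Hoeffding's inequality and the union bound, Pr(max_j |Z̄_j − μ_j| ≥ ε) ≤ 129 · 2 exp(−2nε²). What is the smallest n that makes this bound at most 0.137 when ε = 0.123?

250

Need 2·129·exp(−2nε²) ≤ 0.137, i.e. exp(−2nε²) ≤ 0.137/258.
So 2nε² ≥ ln(258/0.137) = 7.540734.
Hence n ≥ 7.540734/(2·0.123²) = 249.215.
The smallest integer n is 250.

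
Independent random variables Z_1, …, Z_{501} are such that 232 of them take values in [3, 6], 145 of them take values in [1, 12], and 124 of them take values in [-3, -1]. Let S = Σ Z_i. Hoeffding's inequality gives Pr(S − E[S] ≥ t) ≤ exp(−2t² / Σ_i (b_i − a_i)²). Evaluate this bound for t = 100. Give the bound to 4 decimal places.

Σ(b_i − a_i)² = 232·3² + 145·11² + 124·2² = 20129.
Exponent = 2·100² / 20129 = 0.99359.
Bound = exp(−0.99359) = 0.37024.

0.3702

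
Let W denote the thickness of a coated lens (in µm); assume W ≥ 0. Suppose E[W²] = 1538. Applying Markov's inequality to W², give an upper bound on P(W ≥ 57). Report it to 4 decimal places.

0.4734

Since W ≥ 0, the event {W ≥ 57} is the same as {W² ≥ 3249}.
Markov's inequality applied to W² gives P(W² ≥ 3249) ≤ E[W²]/3249 = 1538/3249 = 0.4734.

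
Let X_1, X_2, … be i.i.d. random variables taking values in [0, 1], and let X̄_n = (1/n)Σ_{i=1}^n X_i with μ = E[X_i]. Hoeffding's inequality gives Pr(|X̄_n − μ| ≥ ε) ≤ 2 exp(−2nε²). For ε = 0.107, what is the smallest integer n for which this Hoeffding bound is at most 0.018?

Require 2·exp(−2nε²) ≤ 0.018, i.e. 2nε² ≥ ln(2/0.018) = 4.710531.
So n ≥ 4.710531 / (2·0.107²) = 205.718.
The smallest integer n is 206.

206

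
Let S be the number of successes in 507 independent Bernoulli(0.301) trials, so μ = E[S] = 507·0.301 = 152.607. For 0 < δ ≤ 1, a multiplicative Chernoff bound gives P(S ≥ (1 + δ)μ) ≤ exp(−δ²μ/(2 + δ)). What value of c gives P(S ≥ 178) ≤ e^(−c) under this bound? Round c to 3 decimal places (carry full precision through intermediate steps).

Write 178 = (1 + δ)μ, so δ = 178/152.607 − 1 = 0.1663947…
Then the exponent is δ²μ/(2 + δ) = (178 − μ)² / (μ·(2 + δ)) = 1.950365.

1.950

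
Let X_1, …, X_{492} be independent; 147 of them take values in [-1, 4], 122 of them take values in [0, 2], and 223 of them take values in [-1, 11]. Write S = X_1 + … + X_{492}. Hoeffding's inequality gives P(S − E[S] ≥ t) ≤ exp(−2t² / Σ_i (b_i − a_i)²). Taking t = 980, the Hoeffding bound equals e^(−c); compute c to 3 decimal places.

52.951

Σ(b_i − a_i)² = 147·5² + 122·2² + 223·12² = 36275.
c = 2t² / 36275 = 2·980² / 36275 = 52.9511.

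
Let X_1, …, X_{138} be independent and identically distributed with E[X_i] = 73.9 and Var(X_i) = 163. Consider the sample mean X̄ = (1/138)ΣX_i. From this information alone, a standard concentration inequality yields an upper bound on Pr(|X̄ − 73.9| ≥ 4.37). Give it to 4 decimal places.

With mean and variance of each term known, Chebyshev's inequality bounds the deviation of the sum (or sample mean).
Var(X̄) = Var(X_i)/n = 163/138 = 1.1812.
Chebyshev: Pr(|X̄ − 73.9| ≥ 4.37) ≤ Var(X̄)/(4.37)² = 163/(138·4.37²) = 0.0619.

0.0619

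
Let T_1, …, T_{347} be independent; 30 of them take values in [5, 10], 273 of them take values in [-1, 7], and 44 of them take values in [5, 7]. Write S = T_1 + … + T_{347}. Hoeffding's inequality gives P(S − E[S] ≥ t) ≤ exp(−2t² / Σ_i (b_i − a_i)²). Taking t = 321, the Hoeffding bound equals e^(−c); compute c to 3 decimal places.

Σ(b_i − a_i)² = 30·5² + 273·8² + 44·2² = 18398.
c = 2t² / 18398 = 2·321² / 18398 = 11.2013.

11.201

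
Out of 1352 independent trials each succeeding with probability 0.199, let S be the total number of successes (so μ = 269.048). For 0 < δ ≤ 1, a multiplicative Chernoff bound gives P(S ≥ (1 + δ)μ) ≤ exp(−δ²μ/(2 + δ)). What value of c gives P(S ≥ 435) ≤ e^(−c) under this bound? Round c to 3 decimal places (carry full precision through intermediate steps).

39.117

Write 435 = (1 + δ)μ, so δ = 435/269.048 − 1 = 0.6168119…
Then the exponent is δ²μ/(2 + δ) = (435 − μ)² / (μ·(2 + δ)) = 39.116745.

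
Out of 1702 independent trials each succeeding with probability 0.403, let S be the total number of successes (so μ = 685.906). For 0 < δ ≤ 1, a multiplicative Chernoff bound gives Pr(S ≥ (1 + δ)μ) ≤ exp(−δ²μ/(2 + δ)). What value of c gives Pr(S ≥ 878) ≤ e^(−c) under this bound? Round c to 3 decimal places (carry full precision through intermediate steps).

23.595

Write 878 = (1 + δ)μ, so δ = 878/685.906 − 1 = 0.2800588…
Then the exponent is δ²μ/(2 + δ) = (878 − μ)² / (μ·(2 + δ)) = 23.594836.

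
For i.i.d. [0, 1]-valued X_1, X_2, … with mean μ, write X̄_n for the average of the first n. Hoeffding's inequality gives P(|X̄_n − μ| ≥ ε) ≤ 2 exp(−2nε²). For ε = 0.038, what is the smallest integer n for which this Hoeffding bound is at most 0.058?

Require 2·exp(−2nε²) ≤ 0.058, i.e. 2nε² ≥ ln(2/0.058) = 3.540459.
So n ≥ 3.540459 / (2·0.038²) = 1225.921.
The smallest integer n is 1226.

1226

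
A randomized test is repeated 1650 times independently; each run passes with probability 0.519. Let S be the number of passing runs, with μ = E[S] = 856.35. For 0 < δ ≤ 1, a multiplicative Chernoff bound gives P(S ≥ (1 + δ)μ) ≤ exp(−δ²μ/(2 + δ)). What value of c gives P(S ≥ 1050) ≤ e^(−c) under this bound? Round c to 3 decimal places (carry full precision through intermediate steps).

Write 1050 = (1 + δ)μ, so δ = 1050/856.35 − 1 = 0.2261342…
Then the exponent is δ²μ/(2 + δ) = (1050 − μ)² / (μ·(2 + δ)) = 19.671268.

19.671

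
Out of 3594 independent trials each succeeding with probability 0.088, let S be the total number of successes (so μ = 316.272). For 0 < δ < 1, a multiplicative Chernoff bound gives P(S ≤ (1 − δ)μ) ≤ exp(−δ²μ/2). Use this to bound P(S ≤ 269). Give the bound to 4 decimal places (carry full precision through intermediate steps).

Write 269 = (1 − δ)μ, so δ = 1 − 269/316.272 = 0.1494663…
Then the exponent is δ²μ/2 = (μ − 269)²/(2μ) = 3.532785.
Bound = exp(−3.532785) = 0.02922.

0.0292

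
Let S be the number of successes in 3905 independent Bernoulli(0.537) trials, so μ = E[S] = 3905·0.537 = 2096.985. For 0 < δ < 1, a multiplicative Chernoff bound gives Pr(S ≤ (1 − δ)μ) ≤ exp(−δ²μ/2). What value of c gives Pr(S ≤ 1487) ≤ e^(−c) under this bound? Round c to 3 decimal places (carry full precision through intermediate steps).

Write 1487 = (1 − δ)μ, so δ = 1 − 1487/2096.985 = 0.2908867…
Then the exponent is δ²μ/2 = (μ − 1487)²/(2μ) = 88.718255.

88.718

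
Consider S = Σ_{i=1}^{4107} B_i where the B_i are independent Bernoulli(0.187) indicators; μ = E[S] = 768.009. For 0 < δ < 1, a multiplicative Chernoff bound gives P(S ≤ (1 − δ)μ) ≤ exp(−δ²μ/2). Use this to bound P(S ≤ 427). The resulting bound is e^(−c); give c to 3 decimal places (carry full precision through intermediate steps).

Write 427 = (1 − δ)μ, so δ = 1 − 427/768.009 = 0.4440169…
Then the exponent is δ²μ/2 = (μ − 427)²/(2μ) = 75.706885.

75.707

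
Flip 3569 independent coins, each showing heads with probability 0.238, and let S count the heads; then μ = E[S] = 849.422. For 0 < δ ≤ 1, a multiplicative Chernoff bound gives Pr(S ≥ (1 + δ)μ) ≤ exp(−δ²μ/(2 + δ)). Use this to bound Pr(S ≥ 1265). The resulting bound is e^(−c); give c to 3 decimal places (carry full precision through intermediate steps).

Write 1265 = (1 + δ)μ, so δ = 1265/849.422 − 1 = 0.489248…
Then the exponent is δ²μ/(2 + δ) = (1265 − μ)² / (μ·(2 + δ)) = 81.679567.

81.680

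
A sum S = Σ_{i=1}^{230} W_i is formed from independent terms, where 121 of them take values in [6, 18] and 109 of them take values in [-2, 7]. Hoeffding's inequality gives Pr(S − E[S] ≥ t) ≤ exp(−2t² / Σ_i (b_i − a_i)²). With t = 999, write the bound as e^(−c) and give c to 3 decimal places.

76.029

Σ(b_i − a_i)² = 121·12² + 109·9² = 26253.
c = 2t² / 26253 = 2·999² / 26253 = 76.0295.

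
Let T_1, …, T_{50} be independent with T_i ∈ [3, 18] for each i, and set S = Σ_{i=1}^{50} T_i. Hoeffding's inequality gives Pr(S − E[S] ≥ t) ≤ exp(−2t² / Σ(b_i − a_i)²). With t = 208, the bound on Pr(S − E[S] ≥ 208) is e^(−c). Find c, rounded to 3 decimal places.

7.691

Σ(b_i − a_i)² = 50·(15)² = 11250.
c = 2t²/11250 = 2·208²/11250 = 7.6914.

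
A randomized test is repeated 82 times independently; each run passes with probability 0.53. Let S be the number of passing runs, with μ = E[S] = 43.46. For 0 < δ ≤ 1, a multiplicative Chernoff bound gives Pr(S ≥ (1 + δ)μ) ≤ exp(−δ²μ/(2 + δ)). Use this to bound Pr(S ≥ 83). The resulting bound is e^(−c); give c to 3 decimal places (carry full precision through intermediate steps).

Write 83 = (1 + δ)μ, so δ = 83/43.46 − 1 = 0.9098021…
Then the exponent is δ²μ/(2 + δ) = (83 − μ)² / (μ·(2 + δ)) = 12.362894.

12.363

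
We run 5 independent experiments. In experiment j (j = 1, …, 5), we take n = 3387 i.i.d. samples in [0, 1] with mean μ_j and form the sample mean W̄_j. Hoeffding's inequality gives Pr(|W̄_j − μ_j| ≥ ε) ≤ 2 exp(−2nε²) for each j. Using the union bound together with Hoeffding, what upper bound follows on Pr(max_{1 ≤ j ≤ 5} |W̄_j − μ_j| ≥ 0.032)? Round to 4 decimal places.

0.0097

Per-experiment Hoeffding bound: 2·exp(−2·3387·0.032²) = 2·exp(−6.93658) = 0.0019432.
Union bound over 5 events: 5·0.0019432 = 0.00972.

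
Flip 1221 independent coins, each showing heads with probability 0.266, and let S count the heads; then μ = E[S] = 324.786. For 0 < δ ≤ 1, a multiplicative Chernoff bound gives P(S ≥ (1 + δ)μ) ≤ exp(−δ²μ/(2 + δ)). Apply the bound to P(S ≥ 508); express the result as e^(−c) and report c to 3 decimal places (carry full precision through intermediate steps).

Write 508 = (1 + δ)μ, so δ = 508/324.786 − 1 = 0.5641068…
Then the exponent is δ²μ/(2 + δ) = (508 − μ)² / (μ·(2 + δ)) = 40.307318.

40.307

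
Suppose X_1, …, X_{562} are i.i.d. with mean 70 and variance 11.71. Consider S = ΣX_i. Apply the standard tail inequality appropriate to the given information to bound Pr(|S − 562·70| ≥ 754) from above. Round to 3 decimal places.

0.012

With mean and variance of each term known, Chebyshev's inequality bounds the deviation of the sum (or sample mean).
Var(S) = n·Var(X_i) = 562·11.71 = 6581.02.
Chebyshev: Pr(|S − 562·70| ≥ 754) ≤ Var(S)/754² = 6581.02/568516 = 0.0116.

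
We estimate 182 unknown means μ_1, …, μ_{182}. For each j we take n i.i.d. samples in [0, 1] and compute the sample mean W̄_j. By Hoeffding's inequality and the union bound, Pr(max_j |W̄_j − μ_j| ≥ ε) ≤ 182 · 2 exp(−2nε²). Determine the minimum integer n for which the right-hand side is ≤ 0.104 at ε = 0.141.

Need 2·182·exp(−2nε²) ≤ 0.104, i.e. exp(−2nε²) ≤ 0.104/364.
So 2nε² ≥ ln(364/0.104) = 8.160518.
Hence n ≥ 8.160518/(2·0.141²) = 205.234.
The smallest integer n is 206.

206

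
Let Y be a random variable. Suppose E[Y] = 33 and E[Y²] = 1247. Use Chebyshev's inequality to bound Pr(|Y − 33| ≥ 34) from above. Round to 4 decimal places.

Var(Y) = E[Y²] − (E[Y])² = 1247 − 1089 = 158.
Chebyshev's inequality: Pr(|Y − μ| ≥ t) ≤ Var(Y)/t² = 158/1156 = 0.1367.

0.1367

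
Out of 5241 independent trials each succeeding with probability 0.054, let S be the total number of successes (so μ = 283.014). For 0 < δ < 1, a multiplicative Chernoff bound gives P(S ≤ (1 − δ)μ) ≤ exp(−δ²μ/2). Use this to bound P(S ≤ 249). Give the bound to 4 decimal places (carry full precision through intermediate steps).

0.1295

Write 249 = (1 − δ)μ, so δ = 1 − 249/283.014 = 0.1201849…
Then the exponent is δ²μ/2 = (μ − 249)²/(2μ) = 2.043984.
Bound = exp(−2.043984) = 0.12951.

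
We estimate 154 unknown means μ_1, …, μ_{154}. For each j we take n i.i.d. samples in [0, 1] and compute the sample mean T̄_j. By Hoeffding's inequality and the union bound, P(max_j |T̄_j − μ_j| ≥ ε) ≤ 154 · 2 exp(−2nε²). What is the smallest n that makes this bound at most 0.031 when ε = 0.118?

331

Need 2·154·exp(−2nε²) ≤ 0.031, i.e. exp(−2nε²) ≤ 0.031/308.
So 2nε² ≥ ln(308/0.031) = 9.203868.
Hence n ≥ 9.203868/(2·0.118²) = 330.504.
The smallest integer n is 331.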